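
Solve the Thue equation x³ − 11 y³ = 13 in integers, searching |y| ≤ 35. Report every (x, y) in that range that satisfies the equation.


The equation is x³ - 11y³ = 13. For fixed y, x³ = 11·y³ + 13, so a solution requires the RHS to be a perfect cube.
Strategy: iterate y from -35 to 35, compute RHS = 11·y³ + 13, and check whether it is a (positive or negative) perfect cube.
Check small values of y:
  y = 0: RHS = 13 is not a perfect cube.
  y = 1: RHS = 24 is not a perfect cube.
  y = -1: RHS = 2 is not a perfect cube.
  y = 2: RHS = 101 is not a perfect cube.
  y = -2: RHS = -75 is not a perfect cube.
  y = 3: RHS = 310 is not a perfect cube.
  y = -3: RHS = -284 is not a perfect cube.
Continuing the search up to |y| = 35 finds no solutions either.
No (x, y) in the scanned range satisfies the equation.

No integer solutions with |y| ≤ 35.


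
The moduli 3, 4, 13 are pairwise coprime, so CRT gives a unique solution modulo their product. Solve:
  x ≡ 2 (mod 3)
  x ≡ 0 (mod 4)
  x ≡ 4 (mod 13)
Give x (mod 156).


Moduli 3, 4, 13 are pairwise coprime; by CRT there is a unique solution modulo M = 3 · 4 · 13 = 156.
Solve pairwise, accumulating the modulus:
  Start with x ≡ 2 (mod 3).
  Combine with x ≡ 0 (mod 4): since gcd(3, 4) = 1, we get a unique residue mod 12.
    Write x = 2 + 3·t and substitute into x ≡ 0 (mod 4): 3·t ≡ 0 − 2 = -2 (mod 4).
    Reduce coefficients mod 4: 3·t ≡ 2 (mod 4).
    The inverse of 3 mod 4 is 3 (since 3·3 = 9 = 2·4 + 1), so t ≡ 3·2 = 6 ≡ 2 (mod 4).
    Then x = 2 + 3·2 = 8, valid modulo lcm(3, 4) = 12: x ≡ 8 (mod 12).
  Combine with x ≡ 4 (mod 13): since gcd(12, 13) = 1, we get a unique residue mod 156.
    Write x = 8 + 12·t and substitute into x ≡ 4 (mod 13): 12·t ≡ 4 − 8 = -4 (mod 13).
    Reduce coefficients mod 13: 12·t ≡ 9 (mod 13).
    The inverse of 12 mod 13 is 12 (since 12·12 = 144 = 11·13 + 1), so t ≡ 12·9 = 108 ≡ 4 (mod 13).
    Then x = 8 + 12·4 = 56, valid modulo lcm(12, 13) = 156: x ≡ 56 (mod 156).
Verify: 56 mod 3 = 2 ✓, 56 mod 4 = 0 ✓, 56 mod 13 = 4 ✓.

x ≡ 56 (mod 156).


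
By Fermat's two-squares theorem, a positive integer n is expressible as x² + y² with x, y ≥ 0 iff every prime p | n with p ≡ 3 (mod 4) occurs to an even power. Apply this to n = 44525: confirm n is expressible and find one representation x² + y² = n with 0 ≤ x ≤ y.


Step 1: Factor n = 44525 = 5^2 · 13 · 137.
Step 2: Check the mod-4 condition on each prime factor: 5 ≡ 1 (mod 4), exponent 2; 13 ≡ 1 (mod 4), exponent 1; 137 ≡ 1 (mod 4), exponent 1.
All primes ≡ 3 (mod 4) appear to even exponent (or don't appear), so by the two-squares theorem n IS expressible as a sum of two squares.
Step 3: Build a representation. Group n = k² · m with k = 5 and m = 13 · 137 = 1781 (a product of primes ≡ 1 (mod 4)); a representation of m scales to one of n via (k·x)² + (k·y)² = k²(x² + y²). Each prime p ≡ 1 (mod 4) is itself a sum of two squares; find a² by testing p − a² for a perfect square:
  13: 13 − 1² = 12, 13 − 2² = 9 = 3² ⇒ 13 = 2² + 3².
  137: 137 − 1² = 136, 137 − 2² = 133, 137 − 3² = 128, 137 − 4² = 121 = 11² ⇒ 137 = 4² + 11².
  Combine using the Brahmagupta–Fibonacci identity (a² + b²)(c² + d²) = (ac − bd)² + (ad + bc)² = (ac + bd)² + (ad − bc)²:
  13 · 137 = 1781: from (2² + 3²)(4² + 11²), take (2·4 − 3·11, 2·11 + 3·4) = (8 − 33, 22 + 12) = (-25, 34); dropping signs (only squares matter) gives (25, 34); check 25² + 34² = 625 + 1156 = 1781 ✓.
  Scale by k = 5: (5·25, 5·34) = (125, 170).
Step 4: Order so x ≤ y and verify: 125² + 170² = 15625 + 28900 = 44525 = n. ✓

n = 44525 = 125² + 170² (one valid representation with x ≤ y).


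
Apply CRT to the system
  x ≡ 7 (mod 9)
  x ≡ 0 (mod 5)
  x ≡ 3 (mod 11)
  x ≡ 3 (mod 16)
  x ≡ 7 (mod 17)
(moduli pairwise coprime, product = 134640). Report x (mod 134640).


Product of moduli M = 9 · 5 · 11 · 16 · 17 = 134640.
Merge one congruence at a time:
  Start: x ≡ 7 (mod 9).
  Combine with x ≡ 0 (mod 5); new modulus lcm = 45.
    Write x = 7 + 9·t and substitute into x ≡ 0 (mod 5): 9·t ≡ 0 − 7 = -7 (mod 5).
    Reduce coefficients mod 5: 4·t ≡ 3 (mod 5).
    The inverse of 4 mod 5 is 4 (since 4·4 = 16 = 3·5 + 1), so t ≡ 4·3 = 12 ≡ 2 (mod 5).
    Then x = 7 + 9·2 = 25, valid modulo lcm(9, 5) = 45: x ≡ 25 (mod 45).
  Combine with x ≡ 3 (mod 11); new modulus lcm = 495.
    Write x = 25 + 45·t and substitute into x ≡ 3 (mod 11): 45·t ≡ 3 − 25 = -22 (mod 11).
    Reduce coefficients mod 11: 1·t ≡ 0 (mod 11).
    So t ≡ 0 (mod 11).
    Then x = 25 + 45·0 = 25, valid modulo lcm(45, 11) = 495: x ≡ 25 (mod 495).
  Combine with x ≡ 3 (mod 16); new modulus lcm = 7920.
    Write x = 25 + 495·t and substitute into x ≡ 3 (mod 16): 495·t ≡ 3 − 25 = -22 (mod 16).
    Reduce coefficients mod 16: 15·t ≡ 10 (mod 16).
    The inverse of 15 mod 16 is 15 (since 15·15 = 225 = 14·16 + 1), so t ≡ 15·10 = 150 ≡ 6 (mod 16).
    Then x = 25 + 495·6 = 2995, valid modulo lcm(495, 16) = 7920: x ≡ 2995 (mod 7920).
  Combine with x ≡ 7 (mod 17); new modulus lcm = 134640.
    Write x = 2995 + 7920·t and substitute into x ≡ 7 (mod 17): 7920·t ≡ 7 − 2995 = -2988 (mod 17).
    Reduce coefficients mod 17: 15·t ≡ 4 (mod 17).
    The inverse of 15 mod 17 is 8 (since 15·8 = 120 = 7·17 + 1), so t ≡ 8·4 = 32 ≡ 15 (mod 17).
    Then x = 2995 + 7920·15 = 121795, valid modulo lcm(7920, 17) = 134640: x ≡ 121795 (mod 134640).
Verify against each original: 121795 mod 9 = 7, 121795 mod 5 = 0, 121795 mod 11 = 3, 121795 mod 16 = 3, 121795 mod 17 = 7.

x ≡ 121795 (mod 134640).


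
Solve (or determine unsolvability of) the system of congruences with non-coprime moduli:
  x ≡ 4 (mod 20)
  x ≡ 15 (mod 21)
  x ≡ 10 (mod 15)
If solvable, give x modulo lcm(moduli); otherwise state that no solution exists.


Moduli 20, 21, 15 are not pairwise coprime, so CRT works modulo lcm(m_i) when all pairwise compatibility conditions hold.
Pairwise compatibility: gcd(m_i, m_j) must divide a_i - a_j for every pair.
Merge one congruence at a time:
  Start: x ≡ 4 (mod 20).
  Combine with x ≡ 15 (mod 21): gcd(20, 21) = 1; 15 - 4 = 11, which IS divisible by 1, so compatible.
    Write x = 4 + 20·t and substitute into x ≡ 15 (mod 21): 20·t ≡ 15 − 4 = 11 (mod 21).
    The inverse of 20 mod 21 is 20 (since 20·20 = 400 = 19·21 + 1), so t ≡ 20·11 = 220 ≡ 10 (mod 21).
    Then x = 4 + 20·10 = 204, valid modulo lcm(20, 21) = 420: x ≡ 204 (mod 420).
  Combine with x ≡ 10 (mod 15): gcd(420, 15) = 15, and 10 - 204 = -194 is NOT divisible by 15.
    ⇒ system is inconsistent (no integer solution).

No solution (the system is inconsistent).


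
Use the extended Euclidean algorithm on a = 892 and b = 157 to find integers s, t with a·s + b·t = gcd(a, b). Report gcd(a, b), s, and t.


Euclidean algorithm on (892, 157) — divide until remainder is 0:
  892 = 5 · 157 + 107
  157 = 1 · 107 + 50
  107 = 2 · 50 + 7
  50 = 7 · 7 + 1
  7 = 7 · 1 + 0
gcd(892, 157) = 1.
Track Bezout coefficients alongside the remainders: start with r₀ = 892 = a·1 + b·0 (s = 1, t = 0) and r₁ = 157 = a·0 + b·1 (s = 0, t = 1); each new remainder r_{k+1} = r_{k-1} − q_k·r_k inherits s_{k+1} = s_{k-1} − q_k·s_k, t_{k+1} = t_{k-1} − q_k·t_k, so r_k = a·s_k + b·t_k at every step:
  q = 5: r = 107, s = 1 − 5·0 = 1, t = 0 − 5·1 = -5  (check: 892·1 + 157·(-5) = 107)
  q = 1: r = 50, s = 0 − 1·1 = -1, t = 1 − 1·(-5) = 6  (check: 892·(-1) + 157·6 = 50)
  q = 2: r = 7, s = 1 − 2·(-1) = 3, t = -5 − 2·6 = -17  (check: 892·3 + 157·(-17) = 7)
  q = 7: r = 1, s = -1 − 7·3 = -22, t = 6 − 7·(-17) = 125  (check: 892·(-22) + 157·125 = 1)
The row with r = 1 (the gcd) gives the Bezout coefficients s = -22, t = 125.
Result: 892 · (-22) + 157 · (125) = 1.

gcd(892, 157) = 1; s = -22, t = 125 (check: 892·(-22) + 157·125 = 1).


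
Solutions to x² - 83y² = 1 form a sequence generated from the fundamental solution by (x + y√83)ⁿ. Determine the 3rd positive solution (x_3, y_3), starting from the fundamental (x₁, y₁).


Step 1: Find the fundamental solution (x₁, y₁) of x² - 83y² = 1.
  Expand √83 as a continued fraction. a₀ = ⌊√83⌋ = 9; iterate m_{k+1} = d_k·a_k − m_k, d_{k+1} = (83 − m_{k+1}²)/d_k, a_{k+1} = ⌊(a₀ + m_{k+1})/d_{k+1}⌋ (starting m₀ = 0, d₀ = 1), with convergents p_k = a_k·p_{k-1} + p_{k-2}, q_k = a_k·q_{k-1} + q_{k-2} (p₋₁ = 1, q₋₁ = 0):
  k = 0: a₀ = 9; p₀/q₀ = 9/1; p₀² − 83·q₀² = 81 − 83 = -2.
  k = 1: m = 9, d = 2, a = ⌊(9 + 9)/2⌋ = 9; p/q = (9·9 + 1)/(9·1 + 0) = 82/9; p² − 83·q² = 6724 − 6723 = 1.
  The first convergent with p² − 83·q² = 1 gives the fundamental solution (x₁, y₁) = (82, 9).
Step 2: Apply the recurrence (x_{n+1}, y_{n+1}) = (x₁x_n + 83y₁y_n, x₁y_n + y₁x_n) repeatedly.
  From (x_1, y_1) = (82, 9): x_2 = 82·82 + 83·9·9 = 13447; y_2 = 82·9 + 9·82 = 1476.
  From (x_2, y_2) = (13447, 1476): x_3 = 82·13447 + 83·9·1476 = 2205226; y_3 = 82·1476 + 9·13447 = 242055.
Step 3: Verify x_3² - 83·y_3² = 4863021711076 - 4863021711075 = 1 (should be 1). ✓

(x_1, y_1) = (82, 9); (x_3, y_3) = (2205226, 242055).


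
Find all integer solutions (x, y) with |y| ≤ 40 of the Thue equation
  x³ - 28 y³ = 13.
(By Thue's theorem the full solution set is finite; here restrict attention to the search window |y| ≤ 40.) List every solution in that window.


The equation is x³ - 28y³ = 13. For fixed y, x³ = 28·y³ + 13, so a solution requires the RHS to be a perfect cube.
Strategy: iterate y from -40 to 40, compute RHS = 28·y³ + 13, and check whether it is a (positive or negative) perfect cube.
Check small values of y:
  y = 0: RHS = 13 is not a perfect cube.
  y = 1: RHS = 41 is not a perfect cube.
  y = -1: RHS = -15 is not a perfect cube.
  y = 2: RHS = 237 is not a perfect cube.
  y = -2: RHS = -211 is not a perfect cube.
  y = 3: RHS = 769 is not a perfect cube.
  y = -3: RHS = -743 is not a perfect cube.
Continuing the search up to |y| = 40 finds no solutions either.
No (x, y) in the scanned range satisfies the equation.

No integer solutions with |y| ≤ 40.


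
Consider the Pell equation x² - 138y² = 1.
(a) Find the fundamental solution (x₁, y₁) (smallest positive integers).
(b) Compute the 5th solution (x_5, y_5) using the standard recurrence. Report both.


Step 1: Find the fundamental solution (x₁, y₁) of x² - 138y² = 1.
  Expand √138 as a continued fraction. a₀ = ⌊√138⌋ = 11; iterate m_{k+1} = d_k·a_k − m_k, d_{k+1} = (138 − m_{k+1}²)/d_k, a_{k+1} = ⌊(a₀ + m_{k+1})/d_{k+1}⌋ (starting m₀ = 0, d₀ = 1), with convergents p_k = a_k·p_{k-1} + p_{k-2}, q_k = a_k·q_{k-1} + q_{k-2} (p₋₁ = 1, q₋₁ = 0):
  k = 0: a₀ = 11; p₀/q₀ = 11/1; p₀² − 138·q₀² = 121 − 138 = -17.
  k = 1: m = 11, d = 17, a = ⌊(11 + 11)/17⌋ = 1; p/q = (1·11 + 1)/(1·1 + 0) = 12/1; p² − 138·q² = 144 − 138 = 6.
  k = 2: m = 6, d = 6, a = ⌊(11 + 6)/6⌋ = 2; p/q = (2·12 + 11)/(2·1 + 1) = 35/3; p² − 138·q² = 1225 − 1242 = -17.
  k = 3: m = 6, d = 17, a = ⌊(11 + 6)/17⌋ = 1; p/q = (1·35 + 12)/(1·3 + 1) = 47/4; p² − 138·q² = 2209 − 2208 = 1.
  The first convergent with p² − 138·q² = 1 gives the fundamental solution (x₁, y₁) = (47, 4).
Step 2: Apply the recurrence (x_{n+1}, y_{n+1}) = (x₁x_n + 138y₁y_n, x₁y_n + y₁x_n) repeatedly.
  From (x_1, y_1) = (47, 4): x_2 = 47·47 + 138·4·4 = 4417; y_2 = 47·4 + 4·47 = 376.
  From (x_2, y_2) = (4417, 376): x_3 = 47·4417 + 138·4·376 = 415151; y_3 = 47·376 + 4·4417 = 35340.
  From (x_3, y_3) = (415151, 35340): x_4 = 47·415151 + 138·4·35340 = 39019777; y_4 = 47·35340 + 4·415151 = 3321584.
  From (x_4, y_4) = (39019777, 3321584): x_5 = 47·39019777 + 138·4·3321584 = 3667443887; y_5 = 47·3321584 + 4·39019777 = 312193556.
Step 3: Verify x_5² - 138·y_5² = 13450144664293668769 - 13450144664293668768 = 1 (should be 1). ✓

(x_1, y_1) = (47, 4); (x_5, y_5) = (3667443887, 312193556).


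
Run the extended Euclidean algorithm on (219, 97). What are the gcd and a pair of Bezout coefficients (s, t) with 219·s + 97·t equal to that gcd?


Euclidean algorithm on (219, 97) — divide until remainder is 0:
  219 = 2 · 97 + 25
  97 = 3 · 25 + 22
  25 = 1 · 22 + 3
  22 = 7 · 3 + 1
  3 = 3 · 1 + 0
gcd(219, 97) = 1.
Track Bezout coefficients alongside the remainders: start with r₀ = 219 = a·1 + b·0 (s = 1, t = 0) and r₁ = 97 = a·0 + b·1 (s = 0, t = 1); each new remainder r_{k+1} = r_{k-1} − q_k·r_k inherits s_{k+1} = s_{k-1} − q_k·s_k, t_{k+1} = t_{k-1} − q_k·t_k, so r_k = a·s_k + b·t_k at every step:
  q = 2: r = 25, s = 1 − 2·0 = 1, t = 0 − 2·1 = -2  (check: 219·1 + 97·(-2) = 25)
  q = 3: r = 22, s = 0 − 3·1 = -3, t = 1 − 3·(-2) = 7  (check: 219·(-3) + 97·7 = 22)
  q = 1: r = 3, s = 1 − 1·(-3) = 4, t = -2 − 1·7 = -9  (check: 219·4 + 97·(-9) = 3)
  q = 7: r = 1, s = -3 − 7·4 = -31, t = 7 − 7·(-9) = 70  (check: 219·(-31) + 97·70 = 1)
The row with r = 1 (the gcd) gives the Bezout coefficients s = -31, t = 70.
Result: 219 · (-31) + 97 · (70) = 1.

gcd(219, 97) = 1; s = -31, t = 70 (check: 219·(-31) + 97·70 = 1).


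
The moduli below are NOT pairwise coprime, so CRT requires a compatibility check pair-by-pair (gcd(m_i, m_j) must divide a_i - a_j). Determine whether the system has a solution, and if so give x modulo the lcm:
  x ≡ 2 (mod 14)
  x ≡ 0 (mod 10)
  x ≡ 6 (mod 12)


Moduli 14, 10, 12 are not pairwise coprime, so CRT works modulo lcm(m_i) when all pairwise compatibility conditions hold.
Pairwise compatibility: gcd(m_i, m_j) must divide a_i - a_j for every pair.
Merge one congruence at a time:
  Start: x ≡ 2 (mod 14).
  Combine with x ≡ 0 (mod 10): gcd(14, 10) = 2; 0 - 2 = -2, which IS divisible by 2, so compatible.
    Write x = 2 + 14·t and substitute into x ≡ 0 (mod 10): 14·t ≡ 0 − 2 = -2 (mod 10).
    Divide the congruence (and modulus) by g = 2: 7·t ≡ -1 (mod 5).
    Reduce coefficients mod 5: 2·t ≡ 4 (mod 5).
    The inverse of 2 mod 5 is 3 (since 2·3 = 6 = 1·5 + 1), so t ≡ 3·4 = 12 ≡ 2 (mod 5).
    Then x = 2 + 14·2 = 30, valid modulo lcm(14, 10) = 70: x ≡ 30 (mod 70).
  Combine with x ≡ 6 (mod 12): gcd(70, 12) = 2; 6 - 30 = -24, which IS divisible by 2, so compatible.
    Write x = 30 + 70·t and substitute into x ≡ 6 (mod 12): 70·t ≡ 6 − 30 = -24 (mod 12).
    Divide the congruence (and modulus) by g = 2: 35·t ≡ -12 (mod 6).
    Reduce coefficients mod 6: 5·t ≡ 0 (mod 6).
    The inverse of 5 mod 6 is 5 (since 5·5 = 25 = 4·6 + 1), so t ≡ 5·0 = 0 ≡ 0 (mod 6).
    Then x = 30 + 70·0 = 30, valid modulo lcm(70, 12) = 420: x ≡ 30 (mod 420).
Verify: 30 mod 14 = 2, 30 mod 10 = 0, 30 mod 12 = 6.

x ≡ 30 (mod 420).


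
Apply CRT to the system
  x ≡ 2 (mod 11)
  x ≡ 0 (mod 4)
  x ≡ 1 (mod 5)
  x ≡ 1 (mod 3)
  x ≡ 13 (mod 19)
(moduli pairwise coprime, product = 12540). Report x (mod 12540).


Product of moduli M = 11 · 4 · 5 · 3 · 19 = 12540.
Merge one congruence at a time:
  Start: x ≡ 2 (mod 11).
  Combine with x ≡ 0 (mod 4); new modulus lcm = 44.
    Write x = 2 + 11·t and substitute into x ≡ 0 (mod 4): 11·t ≡ 0 − 2 = -2 (mod 4).
    Reduce coefficients mod 4: 3·t ≡ 2 (mod 4).
    The inverse of 3 mod 4 is 3 (since 3·3 = 9 = 2·4 + 1), so t ≡ 3·2 = 6 ≡ 2 (mod 4).
    Then x = 2 + 11·2 = 24, valid modulo lcm(11, 4) = 44: x ≡ 24 (mod 44).
  Combine with x ≡ 1 (mod 5); new modulus lcm = 220.
    Write x = 24 + 44·t and substitute into x ≡ 1 (mod 5): 44·t ≡ 1 − 24 = -23 (mod 5).
    Reduce coefficients mod 5: 4·t ≡ 2 (mod 5).
    The inverse of 4 mod 5 is 4 (since 4·4 = 16 = 3·5 + 1), so t ≡ 4·2 = 8 ≡ 3 (mod 5).
    Then x = 24 + 44·3 = 156, valid modulo lcm(44, 5) = 220: x ≡ 156 (mod 220).
  Combine with x ≡ 1 (mod 3); new modulus lcm = 660.
    Write x = 156 + 220·t and substitute into x ≡ 1 (mod 3): 220·t ≡ 1 − 156 = -155 (mod 3).
    Reduce coefficients mod 3: 1·t ≡ 1 (mod 3).
    So t ≡ 1 (mod 3).
    Then x = 156 + 220·1 = 376, valid modulo lcm(220, 3) = 660: x ≡ 376 (mod 660).
  Combine with x ≡ 13 (mod 19); new modulus lcm = 12540.
    Write x = 376 + 660·t and substitute into x ≡ 13 (mod 19): 660·t ≡ 13 − 376 = -363 (mod 19).
    Reduce coefficients mod 19: 14·t ≡ 17 (mod 19).
    The inverse of 14 mod 19 is 15 (since 14·15 = 210 = 11·19 + 1), so t ≡ 15·17 = 255 ≡ 8 (mod 19).
    Then x = 376 + 660·8 = 5656, valid modulo lcm(660, 19) = 12540: x ≡ 5656 (mod 12540).
Verify against each original: 5656 mod 11 = 2, 5656 mod 4 = 0, 5656 mod 5 = 1, 5656 mod 3 = 1, 5656 mod 19 = 13.

x ≡ 5656 (mod 12540).


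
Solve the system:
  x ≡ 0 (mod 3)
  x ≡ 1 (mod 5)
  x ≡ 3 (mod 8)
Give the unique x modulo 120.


Moduli 3, 5, 8 are pairwise coprime; by CRT there is a unique solution modulo M = 3 · 5 · 8 = 120.
Solve pairwise, accumulating the modulus:
  Start with x ≡ 0 (mod 3).
  Combine with x ≡ 1 (mod 5): since gcd(3, 5) = 1, we get a unique residue mod 15.
    Write x = 0 + 3·t and substitute into x ≡ 1 (mod 5): 3·t ≡ 1 − 0 = 1 (mod 5).
    The inverse of 3 mod 5 is 2 (since 3·2 = 6 = 1·5 + 1), so t ≡ 2·1 = 2 ≡ 2 (mod 5).
    Then x = 0 + 3·2 = 6, valid modulo lcm(3, 5) = 15: x ≡ 6 (mod 15).
  Combine with x ≡ 3 (mod 8): since gcd(15, 8) = 1, we get a unique residue mod 120.
    Write x = 6 + 15·t and substitute into x ≡ 3 (mod 8): 15·t ≡ 3 − 6 = -3 (mod 8).
    Reduce coefficients mod 8: 7·t ≡ 5 (mod 8).
    The inverse of 7 mod 8 is 7 (since 7·7 = 49 = 6·8 + 1), so t ≡ 7·5 = 35 ≡ 3 (mod 8).
    Then x = 6 + 15·3 = 51, valid modulo lcm(15, 8) = 120: x ≡ 51 (mod 120).
Verify: 51 mod 3 = 0 ✓, 51 mod 5 = 1 ✓, 51 mod 8 = 3 ✓.

x ≡ 51 (mod 120).


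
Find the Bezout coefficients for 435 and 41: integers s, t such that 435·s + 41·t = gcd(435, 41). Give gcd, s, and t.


Euclidean algorithm on (435, 41) — divide until remainder is 0:
  435 = 10 · 41 + 25
  41 = 1 · 25 + 16
  25 = 1 · 16 + 9
  16 = 1 · 9 + 7
  9 = 1 · 7 + 2
  7 = 3 · 2 + 1
  2 = 2 · 1 + 0
gcd(435, 41) = 1.
Track Bezout coefficients alongside the remainders: start with r₀ = 435 = a·1 + b·0 (s = 1, t = 0) and r₁ = 41 = a·0 + b·1 (s = 0, t = 1); each new remainder r_{k+1} = r_{k-1} − q_k·r_k inherits s_{k+1} = s_{k-1} − q_k·s_k, t_{k+1} = t_{k-1} − q_k·t_k, so r_k = a·s_k + b·t_k at every step:
  q = 10: r = 25, s = 1 − 10·0 = 1, t = 0 − 10·1 = -10  (check: 435·1 + 41·(-10) = 25)
  q = 1: r = 16, s = 0 − 1·1 = -1, t = 1 − 1·(-10) = 11  (check: 435·(-1) + 41·11 = 16)
  q = 1: r = 9, s = 1 − 1·(-1) = 2, t = -10 − 1·11 = -21  (check: 435·2 + 41·(-21) = 9)
  q = 1: r = 7, s = -1 − 1·2 = -3, t = 11 − 1·(-21) = 32  (check: 435·(-3) + 41·32 = 7)
  q = 1: r = 2, s = 2 − 1·(-3) = 5, t = -21 − 1·32 = -53  (check: 435·5 + 41·(-53) = 2)
  q = 3: r = 1, s = -3 − 3·5 = -18, t = 32 − 3·(-53) = 191  (check: 435·(-18) + 41·191 = 1)
The row with r = 1 (the gcd) gives the Bezout coefficients s = -18, t = 191.
Result: 435 · (-18) + 41 · (191) = 1.

gcd(435, 41) = 1; s = -18, t = 191 (check: 435·(-18) + 41·191 = 1).


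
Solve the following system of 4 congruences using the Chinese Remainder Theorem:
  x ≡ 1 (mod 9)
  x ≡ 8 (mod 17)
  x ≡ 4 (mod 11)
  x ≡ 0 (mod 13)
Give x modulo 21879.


Product of moduli M = 9 · 17 · 11 · 13 = 21879.
Merge one congruence at a time:
  Start: x ≡ 1 (mod 9).
  Combine with x ≡ 8 (mod 17); new modulus lcm = 153.
    Write x = 1 + 9·t and substitute into x ≡ 8 (mod 17): 9·t ≡ 8 − 1 = 7 (mod 17).
    The inverse of 9 mod 17 is 2 (since 9·2 = 18 = 1·17 + 1), so t ≡ 2·7 = 14 ≡ 14 (mod 17).
    Then x = 1 + 9·14 = 127, valid modulo lcm(9, 17) = 153: x ≡ 127 (mod 153).
  Combine with x ≡ 4 (mod 11); new modulus lcm = 1683.
    Write x = 127 + 153·t and substitute into x ≡ 4 (mod 11): 153·t ≡ 4 − 127 = -123 (mod 11).
    Reduce coefficients mod 11: 10·t ≡ 9 (mod 11).
    The inverse of 10 mod 11 is 10 (since 10·10 = 100 = 9·11 + 1), so t ≡ 10·9 = 90 ≡ 2 (mod 11).
    Then x = 127 + 153·2 = 433, valid modulo lcm(153, 11) = 1683: x ≡ 433 (mod 1683).
  Combine with x ≡ 0 (mod 13); new modulus lcm = 21879.
    Write x = 433 + 1683·t and substitute into x ≡ 0 (mod 13): 1683·t ≡ 0 − 433 = -433 (mod 13).
    Reduce coefficients mod 13: 6·t ≡ 9 (mod 13).
    The inverse of 6 mod 13 is 11 (since 6·11 = 66 = 5·13 + 1), so t ≡ 11·9 = 99 ≡ 8 (mod 13).
    Then x = 433 + 1683·8 = 13897, valid modulo lcm(1683, 13) = 21879: x ≡ 13897 (mod 21879).
Verify against each original: 13897 mod 9 = 1, 13897 mod 17 = 8, 13897 mod 11 = 4, 13897 mod 13 = 0.

x ≡ 13897 (mod 21879).


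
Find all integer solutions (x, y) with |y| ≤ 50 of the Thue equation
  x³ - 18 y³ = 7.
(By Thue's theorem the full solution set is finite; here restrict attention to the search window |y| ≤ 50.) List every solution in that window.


The equation is x³ - 18y³ = 7. For fixed y, x³ = 18·y³ + 7, so a solution requires the RHS to be a perfect cube.
Strategy: iterate y from -50 to 50, compute RHS = 18·y³ + 7, and check whether it is a (positive or negative) perfect cube.
Check small values of y:
  y = 0: RHS = 7 is not a perfect cube.
  y = 1: RHS = 25 is not a perfect cube.
  y = -1: RHS = -11 is not a perfect cube.
  y = 2: RHS = 151 is not a perfect cube.
  y = -2: RHS = -137 is not a perfect cube.
  y = 3: RHS = 493 is not a perfect cube.
  y = -3: RHS = -479 is not a perfect cube.
Continuing the search up to |y| = 50 finds no solutions either.
No (x, y) in the scanned range satisfies the equation.

No integer solutions with |y| ≤ 50.


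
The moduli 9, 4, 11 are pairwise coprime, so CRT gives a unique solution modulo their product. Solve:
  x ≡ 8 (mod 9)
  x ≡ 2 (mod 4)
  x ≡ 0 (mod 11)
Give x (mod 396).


Moduli 9, 4, 11 are pairwise coprime; by CRT there is a unique solution modulo M = 9 · 4 · 11 = 396.
Solve pairwise, accumulating the modulus:
  Start with x ≡ 8 (mod 9).
  Combine with x ≡ 2 (mod 4): since gcd(9, 4) = 1, we get a unique residue mod 36.
    Write x = 8 + 9·t and substitute into x ≡ 2 (mod 4): 9·t ≡ 2 − 8 = -6 (mod 4).
    Reduce coefficients mod 4: 1·t ≡ 2 (mod 4).
    So t ≡ 2 (mod 4).
    Then x = 8 + 9·2 = 26, valid modulo lcm(9, 4) = 36: x ≡ 26 (mod 36).
  Combine with x ≡ 0 (mod 11): since gcd(36, 11) = 1, we get a unique residue mod 396.
    Write x = 26 + 36·t and substitute into x ≡ 0 (mod 11): 36·t ≡ 0 − 26 = -26 (mod 11).
    Reduce coefficients mod 11: 3·t ≡ 7 (mod 11).
    The inverse of 3 mod 11 is 4 (since 3·4 = 12 = 1·11 + 1), so t ≡ 4·7 = 28 ≡ 6 (mod 11).
    Then x = 26 + 36·6 = 242, valid modulo lcm(36, 11) = 396: x ≡ 242 (mod 396).
Verify: 242 mod 9 = 8 ✓, 242 mod 4 = 2 ✓, 242 mod 11 = 0 ✓.

x ≡ 242 (mod 396).


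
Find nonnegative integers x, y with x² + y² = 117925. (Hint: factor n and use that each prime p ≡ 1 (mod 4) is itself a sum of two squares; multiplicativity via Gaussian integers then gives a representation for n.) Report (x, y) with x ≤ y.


Step 1: Factor n = 117925 = 5^2 · 53 · 89.
Step 2: Check the mod-4 condition on each prime factor: 5 ≡ 1 (mod 4), exponent 2; 53 ≡ 1 (mod 4), exponent 1; 89 ≡ 1 (mod 4), exponent 1.
All primes ≡ 3 (mod 4) appear to even exponent (or don't appear), so by the two-squares theorem n IS expressible as a sum of two squares.
Step 3: Build a representation. Group n = k² · m with k = 5 and m = 53 · 89 = 4717 (a product of primes ≡ 1 (mod 4)); a representation of m scales to one of n via (k·x)² + (k·y)² = k²(x² + y²). Each prime p ≡ 1 (mod 4) is itself a sum of two squares; find a² by testing p − a² for a perfect square:
  53: 53 − 1² = 52, 53 − 2² = 49 = 7² ⇒ 53 = 2² + 7².
  89: 89 − 1² = 88, 89 − 2² = 85, 89 − 3² = 80, 89 − 4² = 73, 89 − 5² = 64 = 8² ⇒ 89 = 5² + 8².
  Combine using the Brahmagupta–Fibonacci identity (a² + b²)(c² + d²) = (ac − bd)² + (ad + bc)² = (ac + bd)² + (ad − bc)²:
  53 · 89 = 4717: from (2² + 7²)(5² + 8²), take (2·5 − 7·8, 2·8 + 7·5) = (10 − 56, 16 + 35) = (-46, 51); dropping signs (only squares matter) gives (46, 51); check 46² + 51² = 2116 + 2601 = 4717 ✓.
  Scale by k = 5: (5·46, 5·51) = (230, 255).
Step 4: Order so x ≤ y and verify: 230² + 255² = 52900 + 65025 = 117925 = n. ✓

n = 117925 = 230² + 255² (one valid representation with x ≤ y).


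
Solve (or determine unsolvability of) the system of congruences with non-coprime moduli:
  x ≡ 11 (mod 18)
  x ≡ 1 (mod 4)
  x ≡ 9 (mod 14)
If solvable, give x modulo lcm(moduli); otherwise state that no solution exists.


Moduli 18, 4, 14 are not pairwise coprime, so CRT works modulo lcm(m_i) when all pairwise compatibility conditions hold.
Pairwise compatibility: gcd(m_i, m_j) must divide a_i - a_j for every pair.
Merge one congruence at a time:
  Start: x ≡ 11 (mod 18).
  Combine with x ≡ 1 (mod 4): gcd(18, 4) = 2; 1 - 11 = -10, which IS divisible by 2, so compatible.
    Write x = 11 + 18·t and substitute into x ≡ 1 (mod 4): 18·t ≡ 1 − 11 = -10 (mod 4).
    Divide the congruence (and modulus) by g = 2: 9·t ≡ -5 (mod 2).
    Reduce coefficients mod 2: 1·t ≡ 1 (mod 2).
    So t ≡ 1 (mod 2).
    Then x = 11 + 18·1 = 29, valid modulo lcm(18, 4) = 36: x ≡ 29 (mod 36).
  Combine with x ≡ 9 (mod 14): gcd(36, 14) = 2; 9 - 29 = -20, which IS divisible by 2, so compatible.
    Write x = 29 + 36·t and substitute into x ≡ 9 (mod 14): 36·t ≡ 9 − 29 = -20 (mod 14).
    Divide the congruence (and modulus) by g = 2: 18·t ≡ -10 (mod 7).
    Reduce coefficients mod 7: 4·t ≡ 4 (mod 7).
    The inverse of 4 mod 7 is 2 (since 4·2 = 8 = 1·7 + 1), so t ≡ 2·4 = 8 ≡ 1 (mod 7).
    Then x = 29 + 36·1 = 65, valid modulo lcm(36, 14) = 252: x ≡ 65 (mod 252).
Verify: 65 mod 18 = 11, 65 mod 4 = 1, 65 mod 14 = 9.

x ≡ 65 (mod 252).


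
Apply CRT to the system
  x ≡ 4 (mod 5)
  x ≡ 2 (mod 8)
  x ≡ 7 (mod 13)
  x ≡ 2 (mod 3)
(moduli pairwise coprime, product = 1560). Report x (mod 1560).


Product of moduli M = 5 · 8 · 13 · 3 = 1560.
Merge one congruence at a time:
  Start: x ≡ 4 (mod 5).
  Combine with x ≡ 2 (mod 8); new modulus lcm = 40.
    Write x = 4 + 5·t and substitute into x ≡ 2 (mod 8): 5·t ≡ 2 − 4 = -2 (mod 8).
    Reduce coefficients mod 8: 5·t ≡ 6 (mod 8).
    The inverse of 5 mod 8 is 5 (since 5·5 = 25 = 3·8 + 1), so t ≡ 5·6 = 30 ≡ 6 (mod 8).
    Then x = 4 + 5·6 = 34, valid modulo lcm(5, 8) = 40: x ≡ 34 (mod 40).
  Combine with x ≡ 7 (mod 13); new modulus lcm = 520.
    Write x = 34 + 40·t and substitute into x ≡ 7 (mod 13): 40·t ≡ 7 − 34 = -27 (mod 13).
    Reduce coefficients mod 13: 1·t ≡ 12 (mod 13).
    So t ≡ 12 (mod 13).
    Then x = 34 + 40·12 = 514, valid modulo lcm(40, 13) = 520: x ≡ 514 (mod 520).
  Combine with x ≡ 2 (mod 3); new modulus lcm = 1560.
    Write x = 514 + 520·t and substitute into x ≡ 2 (mod 3): 520·t ≡ 2 − 514 = -512 (mod 3).
    Reduce coefficients mod 3: 1·t ≡ 1 (mod 3).
    So t ≡ 1 (mod 3).
    Then x = 514 + 520·1 = 1034, valid modulo lcm(520, 3) = 1560: x ≡ 1034 (mod 1560).
Verify against each original: 1034 mod 5 = 4, 1034 mod 8 = 2, 1034 mod 13 = 7, 1034 mod 3 = 2.

x ≡ 1034 (mod 1560).


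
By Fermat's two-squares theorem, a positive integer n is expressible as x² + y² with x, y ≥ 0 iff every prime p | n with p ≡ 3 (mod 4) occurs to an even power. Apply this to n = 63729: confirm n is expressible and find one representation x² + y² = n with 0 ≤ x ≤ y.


Step 1: Factor n = 63729 = 3^2 · 73 · 97.
Step 2: Check the mod-4 condition on each prime factor: 3 ≡ 3 (mod 4), exponent 2 (must be even); 73 ≡ 1 (mod 4), exponent 1; 97 ≡ 1 (mod 4), exponent 1.
All primes ≡ 3 (mod 4) appear to even exponent (or don't appear), so by the two-squares theorem n IS expressible as a sum of two squares.
Step 3: Build a representation. Group n = k² · m with k = 3 and m = 73 · 97 = 7081 (a product of primes ≡ 1 (mod 4)); a representation of m scales to one of n via (k·x)² + (k·y)² = k²(x² + y²). Each prime p ≡ 1 (mod 4) is itself a sum of two squares; find a² by testing p − a² for a perfect square:
  73: 73 − 1² = 72, 73 − 2² = 69, 73 − 3² = 64 = 8² ⇒ 73 = 3² + 8².
  97: 97 − 1² = 96, 97 − 2² = 93, 97 − 3² = 88, 97 − 4² = 81 = 9² ⇒ 97 = 4² + 9².
  Combine using the Brahmagupta–Fibonacci identity (a² + b²)(c² + d²) = (ac − bd)² + (ad + bc)² = (ac + bd)² + (ad − bc)²:
  73 · 97 = 7081: from (3² + 8²)(4² + 9²), take (3·4 − 8·9, 3·9 + 8·4) = (12 − 72, 27 + 32) = (-60, 59); dropping signs (only squares matter) gives (60, 59); check 60² + 59² = 3600 + 3481 = 7081 ✓.
  Scale by k = 3: (3·60, 3·59) = (180, 177).
Step 4: Order so x ≤ y and verify: 177² + 180² = 31329 + 32400 = 63729 = n. ✓

n = 63729 = 177² + 180² (one valid representation with x ≤ y).


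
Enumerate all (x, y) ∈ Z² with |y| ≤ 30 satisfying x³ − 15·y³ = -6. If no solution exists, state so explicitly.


The equation is x³ - 15y³ = -6. For fixed y, x³ = 15·y³ − 6, so a solution requires the RHS to be a perfect cube.
Strategy: iterate y from -30 to 30, compute RHS = 15·y³ − 6, and check whether it is a (positive or negative) perfect cube.
Check small values of y:
  y = 0: RHS = -6 is not a perfect cube.
  y = 1: RHS = 9 is not a perfect cube.
  y = -1: RHS = -21 is not a perfect cube.
  y = 2: RHS = 114 is not a perfect cube.
  y = -2: RHS = -126 is not a perfect cube.
  y = 3: RHS = 399 is not a perfect cube.
  y = -3: RHS = -411 is not a perfect cube.
Continuing the search up to |y| = 30 finds no solutions either.
No (x, y) in the scanned range satisfies the equation.

No integer solutions with |y| ≤ 30.


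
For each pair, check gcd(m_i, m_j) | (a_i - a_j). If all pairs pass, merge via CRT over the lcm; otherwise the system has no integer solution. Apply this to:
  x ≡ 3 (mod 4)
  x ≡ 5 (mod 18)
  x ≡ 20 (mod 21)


Moduli 4, 18, 21 are not pairwise coprime, so CRT works modulo lcm(m_i) when all pairwise compatibility conditions hold.
Pairwise compatibility: gcd(m_i, m_j) must divide a_i - a_j for every pair.
Merge one congruence at a time:
  Start: x ≡ 3 (mod 4).
  Combine with x ≡ 5 (mod 18): gcd(4, 18) = 2; 5 - 3 = 2, which IS divisible by 2, so compatible.
    Write x = 3 + 4·t and substitute into x ≡ 5 (mod 18): 4·t ≡ 5 − 3 = 2 (mod 18).
    Divide the congruence (and modulus) by g = 2: 2·t ≡ 1 (mod 9).
    The inverse of 2 mod 9 is 5 (since 2·5 = 10 = 1·9 + 1), so t ≡ 5·1 = 5 ≡ 5 (mod 9).
    Then x = 3 + 4·5 = 23, valid modulo lcm(4, 18) = 36: x ≡ 23 (mod 36).
  Combine with x ≡ 20 (mod 21): gcd(36, 21) = 3; 20 - 23 = -3, which IS divisible by 3, so compatible.
    Write x = 23 + 36·t and substitute into x ≡ 20 (mod 21): 36·t ≡ 20 − 23 = -3 (mod 21).
    Divide the congruence (and modulus) by g = 3: 12·t ≡ -1 (mod 7).
    Reduce coefficients mod 7: 5·t ≡ 6 (mod 7).
    The inverse of 5 mod 7 is 3 (since 5·3 = 15 = 2·7 + 1), so t ≡ 3·6 = 18 ≡ 4 (mod 7).
    Then x = 23 + 36·4 = 167, valid modulo lcm(36, 21) = 252: x ≡ 167 (mod 252).
Verify: 167 mod 4 = 3, 167 mod 18 = 5, 167 mod 21 = 20.

x ≡ 167 (mod 252).


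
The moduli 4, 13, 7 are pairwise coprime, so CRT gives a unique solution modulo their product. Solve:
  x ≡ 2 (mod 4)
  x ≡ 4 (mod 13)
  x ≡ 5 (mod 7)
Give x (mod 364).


Moduli 4, 13, 7 are pairwise coprime; by CRT there is a unique solution modulo M = 4 · 13 · 7 = 364.
Solve pairwise, accumulating the modulus:
  Start with x ≡ 2 (mod 4).
  Combine with x ≡ 4 (mod 13): since gcd(4, 13) = 1, we get a unique residue mod 52.
    Write x = 2 + 4·t and substitute into x ≡ 4 (mod 13): 4·t ≡ 4 − 2 = 2 (mod 13).
    The inverse of 4 mod 13 is 10 (since 4·10 = 40 = 3·13 + 1), so t ≡ 10·2 = 20 ≡ 7 (mod 13).
    Then x = 2 + 4·7 = 30, valid modulo lcm(4, 13) = 52: x ≡ 30 (mod 52).
  Combine with x ≡ 5 (mod 7): since gcd(52, 7) = 1, we get a unique residue mod 364.
    Write x = 30 + 52·t and substitute into x ≡ 5 (mod 7): 52·t ≡ 5 − 30 = -25 (mod 7).
    Reduce coefficients mod 7: 3·t ≡ 3 (mod 7).
    The inverse of 3 mod 7 is 5 (since 3·5 = 15 = 2·7 + 1), so t ≡ 5·3 = 15 ≡ 1 (mod 7).
    Then x = 30 + 52·1 = 82, valid modulo lcm(52, 7) = 364: x ≡ 82 (mod 364).
Verify: 82 mod 4 = 2 ✓, 82 mod 13 = 4 ✓, 82 mod 7 = 5 ✓.

x ≡ 82 (mod 364).


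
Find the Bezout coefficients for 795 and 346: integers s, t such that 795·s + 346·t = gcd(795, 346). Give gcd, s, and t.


Euclidean algorithm on (795, 346) — divide until remainder is 0:
  795 = 2 · 346 + 103
  346 = 3 · 103 + 37
  103 = 2 · 37 + 29
  37 = 1 · 29 + 8
  29 = 3 · 8 + 5
  8 = 1 · 5 + 3
  5 = 1 · 3 + 2
  3 = 1 · 2 + 1
  2 = 2 · 1 + 0
gcd(795, 346) = 1.
Track Bezout coefficients alongside the remainders: start with r₀ = 795 = a·1 + b·0 (s = 1, t = 0) and r₁ = 346 = a·0 + b·1 (s = 0, t = 1); each new remainder r_{k+1} = r_{k-1} − q_k·r_k inherits s_{k+1} = s_{k-1} − q_k·s_k, t_{k+1} = t_{k-1} − q_k·t_k, so r_k = a·s_k + b·t_k at every step:
  q = 2: r = 103, s = 1 − 2·0 = 1, t = 0 − 2·1 = -2  (check: 795·1 + 346·(-2) = 103)
  q = 3: r = 37, s = 0 − 3·1 = -3, t = 1 − 3·(-2) = 7  (check: 795·(-3) + 346·7 = 37)
  q = 2: r = 29, s = 1 − 2·(-3) = 7, t = -2 − 2·7 = -16  (check: 795·7 + 346·(-16) = 29)
  q = 1: r = 8, s = -3 − 1·7 = -10, t = 7 − 1·(-16) = 23  (check: 795·(-10) + 346·23 = 8)
  q = 3: r = 5, s = 7 − 3·(-10) = 37, t = -16 − 3·23 = -85  (check: 795·37 + 346·(-85) = 5)
  q = 1: r = 3, s = -10 − 1·37 = -47, t = 23 − 1·(-85) = 108  (check: 795·(-47) + 346·108 = 3)
  q = 1: r = 2, s = 37 − 1·(-47) = 84, t = -85 − 1·108 = -193  (check: 795·84 + 346·(-193) = 2)
  q = 1: r = 1, s = -47 − 1·84 = -131, t = 108 − 1·(-193) = 301  (check: 795·(-131) + 346·301 = 1)
The row with r = 1 (the gcd) gives the Bezout coefficients s = -131, t = 301.
Result: 795 · (-131) + 346 · (301) = 1.

gcd(795, 346) = 1; s = -131, t = 301 (check: 795·(-131) + 346·301 = 1).


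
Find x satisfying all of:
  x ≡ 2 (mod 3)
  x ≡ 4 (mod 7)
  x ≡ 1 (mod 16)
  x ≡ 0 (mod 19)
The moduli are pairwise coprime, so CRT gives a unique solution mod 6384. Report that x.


Product of moduli M = 3 · 7 · 16 · 19 = 6384.
Merge one congruence at a time:
  Start: x ≡ 2 (mod 3).
  Combine with x ≡ 4 (mod 7); new modulus lcm = 21.
    Write x = 2 + 3·t and substitute into x ≡ 4 (mod 7): 3·t ≡ 4 − 2 = 2 (mod 7).
    The inverse of 3 mod 7 is 5 (since 3·5 = 15 = 2·7 + 1), so t ≡ 5·2 = 10 ≡ 3 (mod 7).
    Then x = 2 + 3·3 = 11, valid modulo lcm(3, 7) = 21: x ≡ 11 (mod 21).
  Combine with x ≡ 1 (mod 16); new modulus lcm = 336.
    Write x = 11 + 21·t and substitute into x ≡ 1 (mod 16): 21·t ≡ 1 − 11 = -10 (mod 16).
    Reduce coefficients mod 16: 5·t ≡ 6 (mod 16).
    The inverse of 5 mod 16 is 13 (since 5·13 = 65 = 4·16 + 1), so t ≡ 13·6 = 78 ≡ 14 (mod 16).
    Then x = 11 + 21·14 = 305, valid modulo lcm(21, 16) = 336: x ≡ 305 (mod 336).
  Combine with x ≡ 0 (mod 19); new modulus lcm = 6384.
    Write x = 305 + 336·t and substitute into x ≡ 0 (mod 19): 336·t ≡ 0 − 305 = -305 (mod 19).
    Reduce coefficients mod 19: 13·t ≡ 18 (mod 19).
    The inverse of 13 mod 19 is 3 (since 13·3 = 39 = 2·19 + 1), so t ≡ 3·18 = 54 ≡ 16 (mod 19).
    Then x = 305 + 336·16 = 5681, valid modulo lcm(336, 19) = 6384: x ≡ 5681 (mod 6384).
Verify against each original: 5681 mod 3 = 2, 5681 mod 7 = 4, 5681 mod 16 = 1, 5681 mod 19 = 0.

x ≡ 5681 (mod 6384).


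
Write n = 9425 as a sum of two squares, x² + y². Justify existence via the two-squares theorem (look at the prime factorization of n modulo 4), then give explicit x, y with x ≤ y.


Step 1: Factor n = 9425 = 5^2 · 13 · 29.
Step 2: Check the mod-4 condition on each prime factor: 5 ≡ 1 (mod 4), exponent 2; 13 ≡ 1 (mod 4), exponent 1; 29 ≡ 1 (mod 4), exponent 1.
All primes ≡ 3 (mod 4) appear to even exponent (or don't appear), so by the two-squares theorem n IS expressible as a sum of two squares.
Step 3: Build a representation. Group n = k² · m with k = 5 and m = 13 · 29 = 377 (a product of primes ≡ 1 (mod 4)); a representation of m scales to one of n via (k·x)² + (k·y)² = k²(x² + y²). Each prime p ≡ 1 (mod 4) is itself a sum of two squares; find a² by testing p − a² for a perfect square:
  13: 13 − 1² = 12, 13 − 2² = 9 = 3² ⇒ 13 = 2² + 3².
  29: 29 − 1² = 28, 29 − 2² = 25 = 5² ⇒ 29 = 2² + 5².
  Combine using the Brahmagupta–Fibonacci identity (a² + b²)(c² + d²) = (ac − bd)² + (ad + bc)² = (ac + bd)² + (ad − bc)²:
  13 · 29 = 377: from (2² + 3²)(2² + 5²), take (2·2 − 3·5, 2·5 + 3·2) = (4 − 15, 10 + 6) = (-11, 16); dropping signs (only squares matter) gives (11, 16); check 11² + 16² = 121 + 256 = 377 ✓.
  Scale by k = 5: (5·11, 5·16) = (55, 80).
Step 4: Order so x ≤ y and verify: 55² + 80² = 3025 + 6400 = 9425 = n. ✓

n = 9425 = 55² + 80² (one valid representation with x ≤ y).


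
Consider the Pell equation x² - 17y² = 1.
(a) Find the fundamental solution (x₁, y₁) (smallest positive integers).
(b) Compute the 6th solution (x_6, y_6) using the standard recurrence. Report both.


Step 1: Find the fundamental solution (x₁, y₁) of x² - 17y² = 1.
  Expand √17 as a continued fraction. a₀ = ⌊√17⌋ = 4; iterate m_{k+1} = d_k·a_k − m_k, d_{k+1} = (17 − m_{k+1}²)/d_k, a_{k+1} = ⌊(a₀ + m_{k+1})/d_{k+1}⌋ (starting m₀ = 0, d₀ = 1), with convergents p_k = a_k·p_{k-1} + p_{k-2}, q_k = a_k·q_{k-1} + q_{k-2} (p₋₁ = 1, q₋₁ = 0):
  k = 0: a₀ = 4; p₀/q₀ = 4/1; p₀² − 17·q₀² = 16 − 17 = -1.
  k = 1: m = 4, d = 1, a = ⌊(4 + 4)/1⌋ = 8; p/q = (8·4 + 1)/(8·1 + 0) = 33/8; p² − 17·q² = 1089 − 1088 = 1.
  The first convergent with p² − 17·q² = 1 gives the fundamental solution (x₁, y₁) = (33, 8).
Step 2: Apply the recurrence (x_{n+1}, y_{n+1}) = (x₁x_n + 17y₁y_n, x₁y_n + y₁x_n) repeatedly.
  From (x_1, y_1) = (33, 8): x_2 = 33·33 + 17·8·8 = 2177; y_2 = 33·8 + 8·33 = 528.
  From (x_2, y_2) = (2177, 528): x_3 = 33·2177 + 17·8·528 = 143649; y_3 = 33·528 + 8·2177 = 34840.
  From (x_3, y_3) = (143649, 34840): x_4 = 33·143649 + 17·8·34840 = 9478657; y_4 = 33·34840 + 8·143649 = 2298912.
  From (x_4, y_4) = (9478657, 2298912): x_5 = 33·9478657 + 17·8·2298912 = 625447713; y_5 = 33·2298912 + 8·9478657 = 151693352.
  From (x_5, y_5) = (625447713, 151693352): x_6 = 33·625447713 + 17·8·151693352 = 41270070401; y_6 = 33·151693352 + 8·625447713 = 10009462320.
Step 3: Verify x_6² - 17·y_6² = 1703218710903496300801 - 1703218710903496300800 = 1 (should be 1). ✓

(x_1, y_1) = (33, 8); (x_6, y_6) = (41270070401, 10009462320).


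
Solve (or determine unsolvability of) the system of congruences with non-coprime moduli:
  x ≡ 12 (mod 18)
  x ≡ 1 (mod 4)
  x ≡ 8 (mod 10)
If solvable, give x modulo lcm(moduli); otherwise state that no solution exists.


Moduli 18, 4, 10 are not pairwise coprime, so CRT works modulo lcm(m_i) when all pairwise compatibility conditions hold.
Pairwise compatibility: gcd(m_i, m_j) must divide a_i - a_j for every pair.
Merge one congruence at a time:
  Start: x ≡ 12 (mod 18).
  Combine with x ≡ 1 (mod 4): gcd(18, 4) = 2, and 1 - 12 = -11 is NOT divisible by 2.
    ⇒ system is inconsistent (no integer solution).

No solution (the system is inconsistent).


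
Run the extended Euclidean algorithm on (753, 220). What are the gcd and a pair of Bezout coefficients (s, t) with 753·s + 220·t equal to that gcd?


Euclidean algorithm on (753, 220) — divide until remainder is 0:
  753 = 3 · 220 + 93
  220 = 2 · 93 + 34
  93 = 2 · 34 + 25
  34 = 1 · 25 + 9
  25 = 2 · 9 + 7
  9 = 1 · 7 + 2
  7 = 3 · 2 + 1
  2 = 2 · 1 + 0
gcd(753, 220) = 1.
Track Bezout coefficients alongside the remainders: start with r₀ = 753 = a·1 + b·0 (s = 1, t = 0) and r₁ = 220 = a·0 + b·1 (s = 0, t = 1); each new remainder r_{k+1} = r_{k-1} − q_k·r_k inherits s_{k+1} = s_{k-1} − q_k·s_k, t_{k+1} = t_{k-1} − q_k·t_k, so r_k = a·s_k + b·t_k at every step:
  q = 3: r = 93, s = 1 − 3·0 = 1, t = 0 − 3·1 = -3  (check: 753·1 + 220·(-3) = 93)
  q = 2: r = 34, s = 0 − 2·1 = -2, t = 1 − 2·(-3) = 7  (check: 753·(-2) + 220·7 = 34)
  q = 2: r = 25, s = 1 − 2·(-2) = 5, t = -3 − 2·7 = -17  (check: 753·5 + 220·(-17) = 25)
  q = 1: r = 9, s = -2 − 1·5 = -7, t = 7 − 1·(-17) = 24  (check: 753·(-7) + 220·24 = 9)
  q = 2: r = 7, s = 5 − 2·(-7) = 19, t = -17 − 2·24 = -65  (check: 753·19 + 220·(-65) = 7)
  q = 1: r = 2, s = -7 − 1·19 = -26, t = 24 − 1·(-65) = 89  (check: 753·(-26) + 220·89 = 2)
  q = 3: r = 1, s = 19 − 3·(-26) = 97, t = -65 − 3·89 = -332  (check: 753·97 + 220·(-332) = 1)
The row with r = 1 (the gcd) gives the Bezout coefficients s = 97, t = -332.
Result: 753 · (97) + 220 · (-332) = 1.

gcd(753, 220) = 1; s = 97, t = -332 (check: 753·97 + 220·(-332) = 1).
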